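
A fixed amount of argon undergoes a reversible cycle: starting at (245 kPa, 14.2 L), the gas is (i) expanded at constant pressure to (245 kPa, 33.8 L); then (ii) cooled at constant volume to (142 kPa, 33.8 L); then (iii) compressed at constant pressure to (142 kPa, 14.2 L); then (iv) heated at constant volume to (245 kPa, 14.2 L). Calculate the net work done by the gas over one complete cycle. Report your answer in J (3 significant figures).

W_net ≈ 2020 J

Constant-volume legs do no work.
W(i) = (245)(33.8 − 14.2) = 4802 J; W(iii) = (142)(14.2 − 33.8) = -2783 J.
W_net = 4802 − 2783 = 2019 J (the clockwise enclosed area).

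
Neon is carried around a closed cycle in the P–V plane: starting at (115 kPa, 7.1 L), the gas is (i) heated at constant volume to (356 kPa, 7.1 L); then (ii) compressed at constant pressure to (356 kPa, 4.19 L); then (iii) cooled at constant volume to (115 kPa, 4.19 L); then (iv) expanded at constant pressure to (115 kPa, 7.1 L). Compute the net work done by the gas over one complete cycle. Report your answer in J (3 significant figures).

Constant-volume legs do no work.
W(ii) = (356)(4.19 − 7.1) = -1036 J; W(iv) = (115)(7.1 − 4.19) = 334.6 J.
W_net = -1036 + 334.6 = -701.3 J (the counter-clockwise enclosed area).

W_net ≈ -701 J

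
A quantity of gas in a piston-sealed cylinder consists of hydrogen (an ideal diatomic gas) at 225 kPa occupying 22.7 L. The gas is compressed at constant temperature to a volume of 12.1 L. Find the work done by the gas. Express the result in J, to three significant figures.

Isothermal: W = nRT ln(V₂/V₁) = P₁V₁ ln(V₂/V₁).
P₁V₁ = (225 kPa)(22.7 L) = 5108 J.
W = 5108 × ln(12.1/22.7) = 5108 × -0.6292
W_by_gas = -3213 J.

W ≈ -3210 J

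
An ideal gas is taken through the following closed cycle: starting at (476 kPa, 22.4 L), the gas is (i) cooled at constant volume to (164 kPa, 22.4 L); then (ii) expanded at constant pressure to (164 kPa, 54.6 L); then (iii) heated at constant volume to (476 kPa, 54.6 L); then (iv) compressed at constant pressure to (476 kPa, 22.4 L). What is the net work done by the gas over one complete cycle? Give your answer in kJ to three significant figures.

Constant-volume legs do no work.
W(ii) = (164)(54.6 − 22.4) = 5281 J; W(iv) = (476)(22.4 − 54.6) = -15327 J.
W_net = 5281 − 15327 = -10046 J (the counter-clockwise enclosed area).

W_net ≈ -10.0 kJ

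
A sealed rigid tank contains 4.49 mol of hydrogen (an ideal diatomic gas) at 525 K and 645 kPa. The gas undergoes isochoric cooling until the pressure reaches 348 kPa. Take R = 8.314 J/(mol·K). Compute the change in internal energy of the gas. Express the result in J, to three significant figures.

ΔU ≈ -22600 J

Constant volume ⇒ W = 0, so Q = ΔU = nCᵥΔT with Cᵥ = 5R/2 = 20.79 J/(mol·K).
At constant V, T₂/T₁ = P₂/P₁ ⇒ ΔT = T₁(P₂/P₁ − 1) = 525·(348/645 − 1) = -241.7 K.
ΔU = (4.49)(20.79)(-241.7) = -22561 J.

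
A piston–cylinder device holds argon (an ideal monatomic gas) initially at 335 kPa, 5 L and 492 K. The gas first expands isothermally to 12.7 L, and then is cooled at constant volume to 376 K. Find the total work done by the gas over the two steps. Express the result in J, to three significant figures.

W_total ≈ 1560 J

Step 1 (isothermal): W = P₁V₁ ln(V₂/V₁) = (1675) ln(12.7/5) = 1561 J.
Step 2 (isochoric): W = 0 (constant volume).
W_total = 1561 + 0 = 1561 J.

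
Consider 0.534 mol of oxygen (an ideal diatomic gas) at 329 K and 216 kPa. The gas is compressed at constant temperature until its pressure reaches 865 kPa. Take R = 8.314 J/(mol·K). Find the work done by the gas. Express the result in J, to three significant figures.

W ≈ -2030 J

Isothermal process: W = nRT ln(V₂/V₁) = nRT ln(P₁/P₂).
W = (0.534)(8.314)(329) × ln(216/865)
  = 1461 × ln(0.2497) = 1461 × -1.387
W_by_gas = -2027 J.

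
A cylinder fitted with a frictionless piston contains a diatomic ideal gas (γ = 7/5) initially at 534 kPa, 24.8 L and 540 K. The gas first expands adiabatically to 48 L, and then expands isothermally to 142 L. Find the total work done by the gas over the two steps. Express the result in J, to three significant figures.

Step 1 (adiabatic): W = (P₁V₁ − P₂V₂)/(γ−1) = (13243 − 10169)/0.4 = 7686 J.
After step 1: P = 211.9 kPa, V = 48 L, T = 414.6 K.
Step 2 (isothermal): W = P₁V₁ ln(V₂/V₁) = (10169) ln(142/48) = 11030 J.
W_total = 7686 + 11030 = 18715 J.

W_total ≈ 18700 J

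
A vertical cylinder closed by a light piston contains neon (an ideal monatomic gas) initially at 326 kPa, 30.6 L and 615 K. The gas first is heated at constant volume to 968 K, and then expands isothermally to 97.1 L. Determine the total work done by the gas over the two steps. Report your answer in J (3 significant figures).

Step 1 (isochoric): W = 0 (constant volume).
After step 1: P = 513.1 kPa (V unchanged).
Step 2 (isothermal): W = P₁V₁ ln(V₂/V₁) = (15701) ln(97.1/30.6) = 18131 J.
W_total = 0 + 18131 = 18131 J.

W_total ≈ 18100 J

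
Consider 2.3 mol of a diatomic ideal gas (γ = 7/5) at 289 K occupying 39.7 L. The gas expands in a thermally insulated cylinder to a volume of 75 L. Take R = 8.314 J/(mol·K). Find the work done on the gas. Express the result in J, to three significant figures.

W ≈ -3100 J

Adiabatic: TV^(γ−1) = const with γ = 7/5.
T₂ = T₁ (V₁/V₂)^(γ−1) = 289 × (39.7/75)^0.4 = 289 × 0.7753 = 224.1 K.
W_by = nCᵥ(T₁ − T₂) = (2.3)(20.79)(289 − 224.1) = 3104 J.
Work on gas = −W_by = -3104 J.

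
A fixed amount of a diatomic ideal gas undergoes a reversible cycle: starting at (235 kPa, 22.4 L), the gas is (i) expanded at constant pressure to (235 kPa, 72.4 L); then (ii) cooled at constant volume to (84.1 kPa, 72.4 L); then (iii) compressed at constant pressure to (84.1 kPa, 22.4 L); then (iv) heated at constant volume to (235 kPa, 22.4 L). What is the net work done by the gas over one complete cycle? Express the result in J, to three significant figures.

Constant-volume legs do no work.
W(i) = (235)(72.4 − 22.4) = 11750 J; W(iii) = (84.1)(22.4 − 72.4) = -4205 J.
W_net = 11750 − 4205 = 7545 J (the clockwise enclosed area).

W_net ≈ 7550 J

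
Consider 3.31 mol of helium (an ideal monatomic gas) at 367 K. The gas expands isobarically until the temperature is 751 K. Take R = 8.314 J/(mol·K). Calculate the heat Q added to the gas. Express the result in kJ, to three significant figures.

Isobaric: W = nRΔT = (3.31)(8.314)(384) = 10567 J.
ΔU = nCᵥΔT with Cᵥ = 3R/2: ΔU = (3.31)(12.47)(384) = 15851 J.
Q = ΔU + W = 15851 + 10567 = 26419 J.

Q ≈ 26.4 kJ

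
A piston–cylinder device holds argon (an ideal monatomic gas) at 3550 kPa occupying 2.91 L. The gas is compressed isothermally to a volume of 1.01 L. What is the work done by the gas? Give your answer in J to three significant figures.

Isothermal: W = nRT ln(V₂/V₁) = P₁V₁ ln(V₂/V₁).
P₁V₁ = (3550 kPa)(2.91 L) = 10330 J.
W = 10330 × ln(1.01/2.91) = 10330 × -1.058
W_by_gas = -10932 J.

W ≈ -10900 J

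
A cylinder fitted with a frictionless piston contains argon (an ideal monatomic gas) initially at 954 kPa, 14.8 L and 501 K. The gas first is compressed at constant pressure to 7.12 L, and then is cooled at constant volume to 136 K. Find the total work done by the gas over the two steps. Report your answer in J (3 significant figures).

Step 1 (isobaric): W = PΔV = (954 kPa)(7.12 − 14.8 L) = -7327 J.
Step 2 (isochoric): W = 0 (constant volume).
W_total = -7327 + 0 = -7327 J.

W_total ≈ -7330 J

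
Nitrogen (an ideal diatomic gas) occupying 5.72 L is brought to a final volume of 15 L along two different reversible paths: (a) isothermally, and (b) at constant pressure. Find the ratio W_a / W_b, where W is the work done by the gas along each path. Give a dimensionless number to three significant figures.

Path (a) isothermal: W = P₁V₁ ln(V₂/V₁) → W_a/(P₁V₁) = 0.9641.
Path (b) isobaric: W = P₁(V₂ − V₁) → W_b/(P₁V₁) = 1.622.
W_a / W_b = 0.9641 / 1.622 = 0.5942.

W_a / W_b ≈ 0.594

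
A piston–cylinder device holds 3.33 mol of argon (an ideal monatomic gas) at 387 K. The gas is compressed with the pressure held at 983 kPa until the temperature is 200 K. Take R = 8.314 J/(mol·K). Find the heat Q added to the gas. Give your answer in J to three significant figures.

Q ≈ -12900 J

Isobaric: W = nRΔT = (3.33)(8.314)(-187) = -5177 J.
ΔU = nCᵥΔT with Cᵥ = 3R/2: ΔU = (3.33)(12.47)(-187) = -7766 J.
Q = ΔU + W = -7766 − 5177 = -12943 J.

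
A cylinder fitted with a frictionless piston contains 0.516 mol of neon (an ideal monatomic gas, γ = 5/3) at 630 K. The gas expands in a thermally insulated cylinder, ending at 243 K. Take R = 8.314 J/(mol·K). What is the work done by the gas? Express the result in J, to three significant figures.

W ≈ 2490 J

Adiabatic ⇒ Q = 0, so W_by = −ΔU = nCᵥ(T₁ − T₂).
Cᵥ = 3R/2 = 12.47 J/(mol·K).
W = (0.516)(12.47)(630 − 243) = 2490 J.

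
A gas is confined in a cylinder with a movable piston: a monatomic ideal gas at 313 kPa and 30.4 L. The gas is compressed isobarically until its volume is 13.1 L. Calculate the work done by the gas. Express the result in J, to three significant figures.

Isobaric: W = P ΔV.
W = (313 kPa)(13.1 − 30.4 L) = (313)(-17.3) = -5415 J.

W ≈ -5410 J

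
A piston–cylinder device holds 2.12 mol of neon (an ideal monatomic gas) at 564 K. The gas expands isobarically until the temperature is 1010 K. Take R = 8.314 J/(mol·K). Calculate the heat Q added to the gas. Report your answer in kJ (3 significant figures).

Isobaric: W = nRΔT = (2.12)(8.314)(446) = 7861 J.
ΔU = nCᵥΔT with Cᵥ = 3R/2: ΔU = (2.12)(12.47)(446) = 11792 J.
Q = ΔU + W = 11792 + 7861 = 19653 J.

Q ≈ 19.7 kJ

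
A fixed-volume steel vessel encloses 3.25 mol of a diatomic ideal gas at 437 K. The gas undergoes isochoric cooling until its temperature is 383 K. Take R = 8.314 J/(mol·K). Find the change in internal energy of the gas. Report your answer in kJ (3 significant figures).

Constant volume ⇒ W = 0, so Q = ΔU = nCᵥΔT with Cᵥ = 5R/2 = 20.79 J/(mol·K).
ΔU = (3.25)(20.79)(383 − 437) = -3648 J.

ΔU ≈ -3.65 kJ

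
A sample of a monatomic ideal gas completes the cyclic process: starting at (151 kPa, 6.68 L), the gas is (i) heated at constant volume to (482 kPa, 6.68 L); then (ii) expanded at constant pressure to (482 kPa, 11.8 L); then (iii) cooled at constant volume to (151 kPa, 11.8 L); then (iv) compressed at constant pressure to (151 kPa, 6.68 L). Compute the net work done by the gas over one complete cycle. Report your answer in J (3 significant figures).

W_net ≈ 1690 J

Constant-volume legs do no work.
W(ii) = (482)(11.8 − 6.68) = 2468 J; W(iv) = (151)(6.68 − 11.8) = -773.1 J.
W_net = 2468 − 773.1 = 1695 J (the clockwise enclosed area).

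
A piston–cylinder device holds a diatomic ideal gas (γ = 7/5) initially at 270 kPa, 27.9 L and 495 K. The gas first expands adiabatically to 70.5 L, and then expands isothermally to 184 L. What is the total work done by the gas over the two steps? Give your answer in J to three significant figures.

Step 1 (adiabatic): W = (P₁V₁ − P₂V₂)/(γ−1) = (7533 − 5199)/0.4 = 5835 J.
After step 1: P = 73.75 kPa, V = 70.5 L, T = 341.6 K.
Step 2 (isothermal): W = P₁V₁ ln(V₂/V₁) = (5199) ln(184/70.5) = 4988 J.
W_total = 5835 + 4988 = 10822 J.

W_total ≈ 10800 J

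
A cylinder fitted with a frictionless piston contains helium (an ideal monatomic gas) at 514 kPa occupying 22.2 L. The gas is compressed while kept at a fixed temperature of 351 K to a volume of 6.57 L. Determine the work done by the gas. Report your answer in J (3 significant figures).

Isothermal: W = nRT ln(V₂/V₁) = P₁V₁ ln(V₂/V₁).
P₁V₁ = (514 kPa)(22.2 L) = 11411 J.
W = 11411 × ln(6.57/22.2) = 11411 × -1.218
W_by_gas = -13894 J.

W ≈ -13900 J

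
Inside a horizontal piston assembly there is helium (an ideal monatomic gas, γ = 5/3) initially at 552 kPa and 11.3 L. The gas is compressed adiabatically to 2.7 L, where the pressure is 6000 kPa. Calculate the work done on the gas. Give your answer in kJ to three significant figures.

Adiabatic: W = (P₁V₁ − P₂V₂)/(γ − 1) with γ = 5/3.
P₁V₁ = 6238 J, P₂V₂ = 16200 J.
W = (6238 − 16200) / 0.6667 = -14944 J.
Work on gas = −W_by = 14944 J.

W ≈ 14.9 kJ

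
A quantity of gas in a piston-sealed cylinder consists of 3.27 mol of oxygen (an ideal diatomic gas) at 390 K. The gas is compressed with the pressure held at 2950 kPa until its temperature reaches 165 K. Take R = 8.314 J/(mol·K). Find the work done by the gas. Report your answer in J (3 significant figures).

W ≈ -6120 J

Isobaric: W = P ΔV = nR ΔT.
W = (3.27)(8.314)(165 − 390) = -6117 J.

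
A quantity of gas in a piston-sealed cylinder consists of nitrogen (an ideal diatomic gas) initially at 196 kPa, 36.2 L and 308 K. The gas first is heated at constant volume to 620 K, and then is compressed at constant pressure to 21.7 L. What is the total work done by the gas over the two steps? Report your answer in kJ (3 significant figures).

Step 1 (isochoric): W = 0 (constant volume).
After step 1: P = 394.5 kPa (V unchanged).
Step 2 (isobaric): W = PΔV = (394.5 kPa)(21.7 − 36.2 L) = -5721 J.
W_total = 0 − 5721 = -5721 J.

W_total ≈ -5.72 kJ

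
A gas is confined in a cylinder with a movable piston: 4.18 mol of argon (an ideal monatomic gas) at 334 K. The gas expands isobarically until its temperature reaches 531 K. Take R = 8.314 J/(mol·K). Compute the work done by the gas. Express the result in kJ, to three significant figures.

Isobaric: W = P ΔV = nR ΔT.
W = (4.18)(8.314)(531 − 334) = 6846 J.

W ≈ 6.85 kJ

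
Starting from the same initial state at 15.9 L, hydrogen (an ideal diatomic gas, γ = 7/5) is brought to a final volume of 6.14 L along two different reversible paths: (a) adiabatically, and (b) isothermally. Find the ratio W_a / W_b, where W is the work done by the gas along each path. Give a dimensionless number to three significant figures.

Path (a) adiabatic: W = P₁V₁(1 − (V₁/V₂)^(γ−1))/(γ−1) → W_a/(P₁V₁) = -1.158.
Path (b) isothermal: W = P₁V₁ ln(V₂/V₁) → W_b/(P₁V₁) = -0.9515.
W_a / W_b = -1.158 / -0.9515 = 1.217.

W_a / W_b ≈ 1.22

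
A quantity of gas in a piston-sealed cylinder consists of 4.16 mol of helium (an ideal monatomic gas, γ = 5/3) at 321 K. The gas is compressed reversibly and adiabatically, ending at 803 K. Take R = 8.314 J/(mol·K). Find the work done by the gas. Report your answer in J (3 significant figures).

W ≈ -25000 J

Adiabatic ⇒ Q = 0, so W_by = −ΔU = nCᵥ(T₁ − T₂).
Cᵥ = 3R/2 = 12.47 J/(mol·K).
W = (4.16)(12.47)(321 − 803) = -25006 J.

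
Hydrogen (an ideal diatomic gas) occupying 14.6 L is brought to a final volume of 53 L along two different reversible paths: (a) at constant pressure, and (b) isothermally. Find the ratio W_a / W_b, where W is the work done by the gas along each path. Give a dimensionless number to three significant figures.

W_a / W_b ≈ 2.04

Path (a) isobaric: W = P₁(V₂ − V₁) → W_a/(P₁V₁) = 2.63.
Path (b) isothermal: W = P₁V₁ ln(V₂/V₁) → W_b/(P₁V₁) = 1.289.
W_a / W_b = 2.63 / 1.289 = 2.04.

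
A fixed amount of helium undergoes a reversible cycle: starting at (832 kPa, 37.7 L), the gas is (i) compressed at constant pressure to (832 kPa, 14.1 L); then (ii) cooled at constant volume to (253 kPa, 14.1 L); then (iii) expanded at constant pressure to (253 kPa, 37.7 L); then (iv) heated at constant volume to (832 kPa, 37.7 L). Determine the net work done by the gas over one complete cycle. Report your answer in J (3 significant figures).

W_net ≈ -13700 J

Constant-volume legs do no work.
W(i) = (832)(14.1 − 37.7) = -19635 J; W(iii) = (253)(37.7 − 14.1) = 5971 J.
W_net = -19635 + 5971 = -13664 J (the counter-clockwise enclosed area).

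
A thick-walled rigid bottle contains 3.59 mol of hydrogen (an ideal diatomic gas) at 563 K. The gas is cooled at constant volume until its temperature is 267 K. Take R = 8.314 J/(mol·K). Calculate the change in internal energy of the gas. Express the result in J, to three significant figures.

ΔU ≈ -22100 J

Constant volume ⇒ W = 0, so Q = ΔU = nCᵥΔT with Cᵥ = 5R/2 = 20.79 J/(mol·K).
ΔU = (3.59)(20.79)(267 − 563) = -22087 J.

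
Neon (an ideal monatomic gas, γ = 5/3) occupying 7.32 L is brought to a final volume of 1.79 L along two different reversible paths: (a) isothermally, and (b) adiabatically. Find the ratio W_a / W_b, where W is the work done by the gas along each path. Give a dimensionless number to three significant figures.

W_a / W_b ≈ 0.603

Path (a) isothermal: W = P₁V₁ ln(V₂/V₁) → W_a/(P₁V₁) = -1.408.
Path (b) adiabatic: W = P₁V₁(1 − (V₁/V₂)^(γ−1))/(γ−1) → W_b/(P₁V₁) = -2.336.
W_a / W_b = -1.408 / -2.336 = 0.6029.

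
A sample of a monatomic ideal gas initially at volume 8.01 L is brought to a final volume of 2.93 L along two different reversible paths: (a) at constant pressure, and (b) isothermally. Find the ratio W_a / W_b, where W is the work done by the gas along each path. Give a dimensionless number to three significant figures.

W_a / W_b ≈ 0.631

Path (a) isobaric: W = P₁(V₂ − V₁) → W_a/(P₁V₁) = -0.6342.
Path (b) isothermal: W = P₁V₁ ln(V₂/V₁) → W_b/(P₁V₁) = -1.006.
W_a / W_b = -0.6342 / -1.006 = 0.6306.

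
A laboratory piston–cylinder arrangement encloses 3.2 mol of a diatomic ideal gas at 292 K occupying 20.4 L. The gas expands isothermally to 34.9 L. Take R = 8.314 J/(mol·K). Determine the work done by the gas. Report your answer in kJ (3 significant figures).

W ≈ 4.17 kJ

Isothermal: W = nRT ln(V₂/V₁).
W = (3.2)(8.314)(292) × ln(34.9/20.4)
  = 7769 × 0.537
W_by_gas = 4171 J.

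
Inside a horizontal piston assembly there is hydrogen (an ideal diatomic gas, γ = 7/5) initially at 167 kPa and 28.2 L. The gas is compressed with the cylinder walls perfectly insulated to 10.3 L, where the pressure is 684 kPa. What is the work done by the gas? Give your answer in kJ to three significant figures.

Adiabatic: W = (P₁V₁ − P₂V₂)/(γ − 1) with γ = 7/5.
P₁V₁ = 4709 J, P₂V₂ = 7045 J.
W = (4709 − 7045) / 0.4 = -5840 J.

W ≈ -5.84 kJ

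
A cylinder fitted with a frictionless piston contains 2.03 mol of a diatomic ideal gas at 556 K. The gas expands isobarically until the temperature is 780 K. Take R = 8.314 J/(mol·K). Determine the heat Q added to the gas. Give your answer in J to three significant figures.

Isobaric: W = nRΔT = (2.03)(8.314)(224) = 3781 J.
ΔU = nCᵥΔT with Cᵥ = 5R/2: ΔU = (2.03)(20.79)(224) = 9451 J.
Q = ΔU + W = 9451 + 3781 = 13232 J.

Q ≈ 13200 J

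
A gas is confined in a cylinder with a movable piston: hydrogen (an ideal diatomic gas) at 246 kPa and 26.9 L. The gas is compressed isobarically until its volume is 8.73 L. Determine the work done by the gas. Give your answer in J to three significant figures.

W ≈ -4470 J

Isobaric: W = P ΔV.
W = (246 kPa)(8.73 − 26.9 L) = (246)(-18.17) = -4470 J.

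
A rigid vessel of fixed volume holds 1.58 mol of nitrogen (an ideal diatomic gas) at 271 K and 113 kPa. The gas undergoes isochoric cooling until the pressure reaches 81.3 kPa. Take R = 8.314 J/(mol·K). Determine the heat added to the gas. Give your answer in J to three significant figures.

Q ≈ -2500 J

Constant volume ⇒ W = 0, so Q = ΔU = nCᵥΔT with Cᵥ = 5R/2 = 20.79 J/(mol·K).
At constant V, T₂/T₁ = P₂/P₁ ⇒ ΔT = T₁(P₂/P₁ − 1) = 271·(81.3/113 − 1) = -76.02 K.
ΔU = (1.58)(20.79)(-76.02) = -2497 J.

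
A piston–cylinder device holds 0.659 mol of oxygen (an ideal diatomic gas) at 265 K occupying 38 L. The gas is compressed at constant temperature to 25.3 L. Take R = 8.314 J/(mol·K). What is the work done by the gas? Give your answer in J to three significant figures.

W ≈ -591 J

Isothermal: W = nRT ln(V₂/V₁).
W = (0.659)(8.314)(265) × ln(25.3/38)
  = 1452 × -0.4068
W_by_gas = -590.6 J.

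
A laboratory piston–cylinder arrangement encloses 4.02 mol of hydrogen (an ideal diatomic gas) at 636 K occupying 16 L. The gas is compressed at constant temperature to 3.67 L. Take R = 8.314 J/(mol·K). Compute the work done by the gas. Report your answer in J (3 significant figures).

W ≈ -31300 J

Isothermal: W = nRT ln(V₂/V₁).
W = (4.02)(8.314)(636) × ln(3.67/16)
  = 21257 × -1.472
W_by_gas = -31298 J.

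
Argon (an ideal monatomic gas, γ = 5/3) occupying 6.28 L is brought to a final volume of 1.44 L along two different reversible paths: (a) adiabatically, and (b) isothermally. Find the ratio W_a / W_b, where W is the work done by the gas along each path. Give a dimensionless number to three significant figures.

W_a / W_b ≈ 1.70

Path (a) adiabatic: W = P₁V₁(1 − (V₁/V₂)^(γ−1))/(γ−1) → W_a/(P₁V₁) = -2.504.
Path (b) isothermal: W = P₁V₁ ln(V₂/V₁) → W_b/(P₁V₁) = -1.473.
W_a / W_b = -2.504 / -1.473 = 1.7.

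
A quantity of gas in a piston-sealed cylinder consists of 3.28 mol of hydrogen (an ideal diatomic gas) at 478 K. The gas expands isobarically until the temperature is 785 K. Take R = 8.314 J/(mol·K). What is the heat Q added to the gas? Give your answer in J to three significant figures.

Q ≈ 29300 J

Isobaric: W = nRΔT = (3.28)(8.314)(307) = 8372 J.
ΔU = nCᵥΔT with Cᵥ = 5R/2: ΔU = (3.28)(20.79)(307) = 20930 J.
Q = ΔU + W = 20930 + 8372 = 29302 J.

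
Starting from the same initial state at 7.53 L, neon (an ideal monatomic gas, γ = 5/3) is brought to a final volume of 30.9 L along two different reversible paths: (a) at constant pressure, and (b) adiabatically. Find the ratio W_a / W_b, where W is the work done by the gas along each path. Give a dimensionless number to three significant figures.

W_a / W_b ≈ 3.39

Path (a) isobaric: W = P₁(V₂ − V₁) → W_a/(P₁V₁) = 3.104.
Path (b) adiabatic: W = P₁V₁(1 − (V₁/V₂)^(γ−1))/(γ−1) → W_b/(P₁V₁) = 0.9148.
W_a / W_b = 3.104 / 0.9148 = 3.393.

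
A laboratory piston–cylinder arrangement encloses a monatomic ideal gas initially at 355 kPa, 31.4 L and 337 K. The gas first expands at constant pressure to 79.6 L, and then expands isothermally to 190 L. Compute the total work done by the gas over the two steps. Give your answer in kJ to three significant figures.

Step 1 (isobaric): W = PΔV = (355 kPa)(79.6 − 31.4 L) = 17111 J.
After step 1: P = 355 kPa, V = 79.6 L, T = 854.3 K.
Step 2 (isothermal): W = P₁V₁ ln(V₂/V₁) = (28258) ln(190/79.6) = 24585 J.
W_total = 17111 + 24585 = 41696 J.

W_total ≈ 41.7 kJ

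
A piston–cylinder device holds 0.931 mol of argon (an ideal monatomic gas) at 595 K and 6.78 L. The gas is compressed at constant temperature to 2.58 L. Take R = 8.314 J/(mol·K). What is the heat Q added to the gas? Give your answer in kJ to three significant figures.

Q ≈ -4.45 kJ

Isothermal ⇒ ΔU = 0, so Q = W = nRT ln(V₂/V₁).
Q = (0.931)(8.314)(595) ln(2.58/6.78) = 4605 × -0.9662 = -4450 J.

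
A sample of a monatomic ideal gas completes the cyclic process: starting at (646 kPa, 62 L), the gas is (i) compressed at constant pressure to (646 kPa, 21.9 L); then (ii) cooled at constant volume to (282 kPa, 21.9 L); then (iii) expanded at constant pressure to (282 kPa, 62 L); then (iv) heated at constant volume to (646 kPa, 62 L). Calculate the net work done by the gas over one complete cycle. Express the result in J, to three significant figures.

Constant-volume legs do no work.
W(i) = (646)(21.9 − 62) = -25905 J; W(iii) = (282)(62 − 21.9) = 11308 J.
W_net = -25905 + 11308 = -14596 J (the counter-clockwise enclosed area).

W_net ≈ -14600 J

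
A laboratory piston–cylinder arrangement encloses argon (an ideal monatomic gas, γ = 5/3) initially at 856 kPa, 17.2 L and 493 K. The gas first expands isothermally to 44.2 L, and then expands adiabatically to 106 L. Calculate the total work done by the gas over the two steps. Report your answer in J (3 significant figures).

Step 1 (isothermal): W = P₁V₁ ln(V₂/V₁) = (14723) ln(44.2/17.2) = 13896 J.
After step 1: P = 333.1 kPa, V = 44.2 L, T = 493 K.
Step 2 (adiabatic): W = (P₁V₁ − P₂V₂)/(γ−1) = (14723 − 8218)/0.667 = 9758 J.
W_total = 13896 + 9758 = 23654 J.

W_total ≈ 23700 J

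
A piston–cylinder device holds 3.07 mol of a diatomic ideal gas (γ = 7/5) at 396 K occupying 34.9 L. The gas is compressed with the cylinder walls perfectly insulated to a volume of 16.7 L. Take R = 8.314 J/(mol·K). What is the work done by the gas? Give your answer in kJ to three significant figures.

Adiabatic: TV^(γ−1) = const with γ = 7/5.
T₂ = T₁ (V₁/V₂)^(γ−1) = 396 × (34.9/16.7)^0.4 = 396 × 1.343 = 531.8 K.
W_by = nCᵥ(T₁ − T₂) = (3.07)(20.79)(396 − 531.8) = -8665 J.

W ≈ -8.66 kJ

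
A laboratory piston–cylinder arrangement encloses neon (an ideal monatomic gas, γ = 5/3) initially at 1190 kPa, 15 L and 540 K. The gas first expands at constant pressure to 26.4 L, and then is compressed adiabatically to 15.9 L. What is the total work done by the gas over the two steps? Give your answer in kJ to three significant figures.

W_total ≈ -5.39 kJ

Step 1 (isobaric): W = PΔV = (1190 kPa)(26.4 − 15 L) = 13566 J.
After step 1: P = 1190 kPa, V = 26.4 L, T = 950.4 K.
Step 2 (adiabatic): W = (P₁V₁ − P₂V₂)/(γ−1) = (31416 − 44051)/0.667 = -18952 J.
W_total = 13566 − 18952 = -5386 J.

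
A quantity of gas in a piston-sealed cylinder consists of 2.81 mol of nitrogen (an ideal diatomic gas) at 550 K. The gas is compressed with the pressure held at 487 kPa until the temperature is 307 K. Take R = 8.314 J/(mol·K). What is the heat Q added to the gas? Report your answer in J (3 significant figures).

Q ≈ -19900 J

Isobaric: W = nRΔT = (2.81)(8.314)(-243) = -5677 J.
ΔU = nCᵥΔT with Cᵥ = 5R/2: ΔU = (2.81)(20.79)(-243) = -14193 J.
Q = ΔU + W = -14193 − 5677 = -19870 J.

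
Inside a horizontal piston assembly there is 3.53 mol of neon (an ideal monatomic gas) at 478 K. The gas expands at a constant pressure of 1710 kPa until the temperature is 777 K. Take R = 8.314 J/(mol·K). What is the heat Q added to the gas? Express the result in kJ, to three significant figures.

Isobaric: W = nRΔT = (3.53)(8.314)(299) = 8775 J.
ΔU = nCᵥΔT with Cᵥ = 3R/2: ΔU = (3.53)(12.47)(299) = 13163 J.
Q = ΔU + W = 13163 + 8775 = 21938 J.

Q ≈ 21.9 kJ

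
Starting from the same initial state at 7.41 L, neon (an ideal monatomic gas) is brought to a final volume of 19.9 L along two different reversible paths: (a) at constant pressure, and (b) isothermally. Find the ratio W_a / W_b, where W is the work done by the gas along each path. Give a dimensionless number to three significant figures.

Path (a) isobaric: W = P₁(V₂ − V₁) → W_a/(P₁V₁) = 1.686.
Path (b) isothermal: W = P₁V₁ ln(V₂/V₁) → W_b/(P₁V₁) = 0.9879.
W_a / W_b = 1.686 / 0.9879 = 1.706.

W_a / W_b ≈ 1.71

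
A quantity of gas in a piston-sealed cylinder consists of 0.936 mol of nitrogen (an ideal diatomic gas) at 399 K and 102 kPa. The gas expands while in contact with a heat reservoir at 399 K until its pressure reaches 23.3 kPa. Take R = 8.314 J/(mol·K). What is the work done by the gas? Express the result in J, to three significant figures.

Isothermal process: W = nRT ln(V₂/V₁) = nRT ln(P₁/P₂).
W = (0.936)(8.314)(399) × ln(102/23.3)
  = 3105 × ln(4.378) = 3105 × 1.477
W_by_gas = 4585 J.

W ≈ 4580 J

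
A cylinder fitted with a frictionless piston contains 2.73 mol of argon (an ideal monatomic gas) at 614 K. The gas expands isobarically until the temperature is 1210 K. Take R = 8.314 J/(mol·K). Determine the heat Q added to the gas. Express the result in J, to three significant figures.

Q ≈ 33800 J

Isobaric: W = nRΔT = (2.73)(8.314)(596) = 13528 J.
ΔU = nCᵥΔT with Cᵥ = 3R/2: ΔU = (2.73)(12.47)(596) = 20291 J.
Q = ΔU + W = 20291 + 13528 = 33819 J.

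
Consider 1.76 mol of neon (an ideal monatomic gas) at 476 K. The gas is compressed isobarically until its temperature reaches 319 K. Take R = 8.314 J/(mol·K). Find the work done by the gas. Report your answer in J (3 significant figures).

W ≈ -2300 J

Isobaric: W = P ΔV = nR ΔT.
W = (1.76)(8.314)(319 − 476) = -2297 J.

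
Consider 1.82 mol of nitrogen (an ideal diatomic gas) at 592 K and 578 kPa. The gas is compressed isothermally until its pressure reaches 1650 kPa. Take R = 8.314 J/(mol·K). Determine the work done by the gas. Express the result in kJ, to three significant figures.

Isothermal process: W = nRT ln(V₂/V₁) = nRT ln(P₁/P₂).
W = (1.82)(8.314)(592) × ln(578/1650)
  = 8958 × ln(0.3503) = 8958 × -1.049
W_by_gas = -9396 J.

W ≈ -9.40 kJ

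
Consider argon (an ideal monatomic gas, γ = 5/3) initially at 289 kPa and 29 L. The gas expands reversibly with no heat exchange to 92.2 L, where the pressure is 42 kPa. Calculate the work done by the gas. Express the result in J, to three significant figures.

W ≈ 6760 J

Adiabatic: W = (P₁V₁ − P₂V₂)/(γ − 1) with γ = 5/3.
P₁V₁ = 8381 J, P₂V₂ = 3872 J.
W = (8381 − 3872) / 0.6667 = 6763 J.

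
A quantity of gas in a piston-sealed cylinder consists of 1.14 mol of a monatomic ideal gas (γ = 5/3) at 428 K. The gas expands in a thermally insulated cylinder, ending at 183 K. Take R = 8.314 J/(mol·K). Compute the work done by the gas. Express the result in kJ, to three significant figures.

Adiabatic ⇒ Q = 0, so W_by = −ΔU = nCᵥ(T₁ − T₂).
Cᵥ = 3R/2 = 12.47 J/(mol·K).
W = (1.14)(12.47)(428 − 183) = 3483 J.

W ≈ 3.48 kJ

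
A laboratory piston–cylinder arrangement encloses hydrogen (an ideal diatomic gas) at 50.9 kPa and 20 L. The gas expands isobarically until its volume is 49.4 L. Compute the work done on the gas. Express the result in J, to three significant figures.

Isobaric: W = P ΔV.
W = (50.9 kPa)(49.4 − 20 L) = (50.9)(29.4) = 1496 J.
Work on gas = −W_by = -1496 J.

W ≈ -1500 J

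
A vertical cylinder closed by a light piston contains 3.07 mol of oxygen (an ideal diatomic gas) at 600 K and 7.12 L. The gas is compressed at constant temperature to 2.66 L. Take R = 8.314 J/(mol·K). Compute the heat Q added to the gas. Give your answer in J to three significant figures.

Q ≈ -15100 J

Isothermal ⇒ ΔU = 0, so Q = W = nRT ln(V₂/V₁).
Q = (3.07)(8.314)(600) ln(2.66/7.12) = 15314 × -0.9846 = -15078 J.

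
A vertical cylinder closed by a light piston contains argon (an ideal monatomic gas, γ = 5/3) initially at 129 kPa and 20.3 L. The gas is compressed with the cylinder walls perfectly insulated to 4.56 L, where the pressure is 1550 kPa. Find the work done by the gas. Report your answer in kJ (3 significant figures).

Adiabatic: W = (P₁V₁ − P₂V₂)/(γ − 1) with γ = 5/3.
P₁V₁ = 2619 J, P₂V₂ = 7068 J.
W = (2619 − 7068) / 0.6667 = -6674 J.

W ≈ -6.67 kJ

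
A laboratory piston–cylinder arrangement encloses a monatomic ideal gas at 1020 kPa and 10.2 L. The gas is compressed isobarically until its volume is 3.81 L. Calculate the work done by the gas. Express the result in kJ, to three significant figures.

Isobaric: W = P ΔV.
W = (1020 kPa)(3.81 − 10.2 L) = (1020)(-6.39) = -6518 J.

W ≈ -6.52 kJ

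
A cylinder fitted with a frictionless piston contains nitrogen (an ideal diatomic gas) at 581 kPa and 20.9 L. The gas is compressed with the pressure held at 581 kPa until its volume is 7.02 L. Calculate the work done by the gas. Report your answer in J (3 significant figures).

W ≈ -8060 J

Isobaric: W = P ΔV.
W = (581 kPa)(7.02 − 20.9 L) = (581)(-13.88) = -8064 J.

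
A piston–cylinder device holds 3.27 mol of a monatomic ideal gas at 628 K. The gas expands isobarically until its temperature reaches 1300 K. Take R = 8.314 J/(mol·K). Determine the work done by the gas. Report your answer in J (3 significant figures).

W ≈ 18300 J

Isobaric: W = P ΔV = nR ΔT.
W = (3.27)(8.314)(1300 − 628) = 18270 J.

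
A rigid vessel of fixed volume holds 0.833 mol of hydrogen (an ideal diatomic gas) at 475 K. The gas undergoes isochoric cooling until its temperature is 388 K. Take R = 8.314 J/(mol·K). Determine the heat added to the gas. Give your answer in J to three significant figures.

Q ≈ -1510 J

Constant volume ⇒ W = 0, so Q = ΔU = nCᵥΔT with Cᵥ = 5R/2 = 20.79 J/(mol·K).
ΔU = (0.833)(20.79)(388 − 475) = -1506 J.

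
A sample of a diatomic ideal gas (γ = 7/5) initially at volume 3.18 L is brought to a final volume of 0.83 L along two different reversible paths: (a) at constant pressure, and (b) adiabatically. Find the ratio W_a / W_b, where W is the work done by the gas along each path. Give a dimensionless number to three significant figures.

W_a / W_b ≈ 0.416

Path (a) isobaric: W = P₁(V₂ − V₁) → W_a/(P₁V₁) = -0.739.
Path (b) adiabatic: W = P₁V₁(1 − (V₁/V₂)^(γ−1))/(γ−1) → W_b/(P₁V₁) = -1.778.
W_a / W_b = -0.739 / -1.778 = 0.4155.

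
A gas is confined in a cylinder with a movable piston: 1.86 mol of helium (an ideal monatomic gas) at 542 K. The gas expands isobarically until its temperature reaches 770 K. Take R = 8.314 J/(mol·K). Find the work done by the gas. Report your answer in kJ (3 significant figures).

Isobaric: W = P ΔV = nR ΔT.
W = (1.86)(8.314)(770 − 542) = 3526 J.

W ≈ 3.53 kJ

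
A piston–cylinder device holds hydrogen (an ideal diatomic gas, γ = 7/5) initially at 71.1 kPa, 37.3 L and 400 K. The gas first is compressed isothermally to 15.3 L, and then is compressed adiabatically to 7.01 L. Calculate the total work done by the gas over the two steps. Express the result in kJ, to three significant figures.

Step 1 (isothermal): W = P₁V₁ ln(V₂/V₁) = (2652) ln(15.3/37.3) = -2363 J.
After step 1: P = 173.3 kPa, V = 15.3 L, T = 400 K.
Step 2 (adiabatic): W = (P₁V₁ − P₂V₂)/(γ−1) = (2652 − 3624)/0.4 = -2429 J.
W_total = -2363 − 2429 = -4793 J.

W_total ≈ -4.79 kJ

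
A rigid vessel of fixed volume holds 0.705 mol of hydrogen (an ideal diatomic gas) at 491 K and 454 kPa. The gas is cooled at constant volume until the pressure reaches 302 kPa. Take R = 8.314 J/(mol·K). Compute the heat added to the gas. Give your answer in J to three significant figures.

Constant volume ⇒ W = 0, so Q = ΔU = nCᵥΔT with Cᵥ = 5R/2 = 20.79 J/(mol·K).
At constant V, T₂/T₁ = P₂/P₁ ⇒ ΔT = T₁(P₂/P₁ − 1) = 491·(302/454 − 1) = -164.4 K.
ΔU = (0.705)(20.79)(-164.4) = -2409 J.

Q ≈ -2410 J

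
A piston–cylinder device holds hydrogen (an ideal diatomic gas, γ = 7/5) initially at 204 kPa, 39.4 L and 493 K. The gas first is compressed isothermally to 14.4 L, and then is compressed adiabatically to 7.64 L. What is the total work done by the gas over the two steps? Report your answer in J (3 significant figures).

Step 1 (isothermal): W = P₁V₁ ln(V₂/V₁) = (8038) ln(14.4/39.4) = -8090 J.
After step 1: P = 558.2 kPa, V = 14.4 L, T = 493 K.
Step 2 (adiabatic): W = (P₁V₁ − P₂V₂)/(γ−1) = (8038 − 10357)/0.4 = -5799 J.
W_total = -8090 − 5799 = -13889 J.

W_total ≈ -13900 J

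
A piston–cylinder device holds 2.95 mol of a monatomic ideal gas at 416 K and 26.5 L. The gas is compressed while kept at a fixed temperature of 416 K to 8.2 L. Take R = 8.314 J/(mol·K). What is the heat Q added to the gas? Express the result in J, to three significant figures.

Q ≈ -12000 J

Isothermal ⇒ ΔU = 0, so Q = W = nRT ln(V₂/V₁).
Q = (2.95)(8.314)(416) ln(8.2/26.5) = 10203 × -1.173 = -11968 J.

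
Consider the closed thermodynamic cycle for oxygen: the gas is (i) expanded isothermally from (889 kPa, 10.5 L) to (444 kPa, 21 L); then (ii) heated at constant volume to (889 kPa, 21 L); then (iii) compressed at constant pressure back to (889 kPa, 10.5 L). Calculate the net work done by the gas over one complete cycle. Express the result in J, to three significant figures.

Leg (i): W = PᵢVᵢ ln(V_f/Vᵢ) = (9334) ln(21/10.5) = 6470 J.
Leg (ii): W = 0.
Leg (iii): W = PΔV = (889)(10.5 − 21) = -9334 J.
W_net = 6470 − 9334 = -2864 J.

W_net ≈ -2860 J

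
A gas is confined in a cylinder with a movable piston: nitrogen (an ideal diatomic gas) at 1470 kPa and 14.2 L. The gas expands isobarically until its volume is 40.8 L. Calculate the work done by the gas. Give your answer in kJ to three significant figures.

Isobaric: W = P ΔV.
W = (1470 kPa)(40.8 − 14.2 L) = (1470)(26.6) = 39102 J.

W ≈ 39.1 kJ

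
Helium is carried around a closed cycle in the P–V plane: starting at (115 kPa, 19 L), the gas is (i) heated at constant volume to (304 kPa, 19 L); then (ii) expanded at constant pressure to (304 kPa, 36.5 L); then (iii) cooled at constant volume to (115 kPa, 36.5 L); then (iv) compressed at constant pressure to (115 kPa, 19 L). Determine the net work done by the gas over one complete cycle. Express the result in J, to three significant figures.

W_net ≈ 3310 J

Constant-volume legs do no work.
W(ii) = (304)(36.5 − 19) = 5320 J; W(iv) = (115)(19 − 36.5) = -2012 J.
W_net = 5320 − 2012 = 3308 J (the clockwise enclosed area).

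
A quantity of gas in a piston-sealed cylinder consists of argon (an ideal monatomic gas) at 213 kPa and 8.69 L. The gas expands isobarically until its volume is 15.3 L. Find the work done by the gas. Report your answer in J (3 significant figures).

Isobaric: W = P ΔV.
W = (213 kPa)(15.3 − 8.69 L) = (213)(6.61) = 1408 J.

W ≈ 1410 J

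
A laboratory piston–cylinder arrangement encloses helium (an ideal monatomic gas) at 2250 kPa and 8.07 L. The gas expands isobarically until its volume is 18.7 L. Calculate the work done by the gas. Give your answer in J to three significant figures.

W ≈ 23900 J

Isobaric: W = P ΔV.
W = (2250 kPa)(18.7 − 8.07 L) = (2250)(10.63) = 23917 J.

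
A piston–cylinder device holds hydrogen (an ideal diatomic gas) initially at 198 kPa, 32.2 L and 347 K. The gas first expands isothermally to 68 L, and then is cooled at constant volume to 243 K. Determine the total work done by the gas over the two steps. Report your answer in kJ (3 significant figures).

Step 1 (isothermal): W = P₁V₁ ln(V₂/V₁) = (6376) ln(68/32.2) = 4766 J.
Step 2 (isochoric): W = 0 (constant volume).
W_total = 4766 + 0 = 4766 J.

W_total ≈ 4.77 kJ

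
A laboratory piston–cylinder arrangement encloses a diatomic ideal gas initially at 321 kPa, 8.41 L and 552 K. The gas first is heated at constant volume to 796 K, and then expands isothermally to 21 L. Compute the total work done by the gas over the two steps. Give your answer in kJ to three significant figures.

W_total ≈ 3.56 kJ

Step 1 (isochoric): W = 0 (constant volume).
After step 1: P = 462.9 kPa (V unchanged).
Step 2 (isothermal): W = P₁V₁ ln(V₂/V₁) = (3893) ln(21/8.41) = 3562 J.
W_total = 0 + 3562 = 3562 J.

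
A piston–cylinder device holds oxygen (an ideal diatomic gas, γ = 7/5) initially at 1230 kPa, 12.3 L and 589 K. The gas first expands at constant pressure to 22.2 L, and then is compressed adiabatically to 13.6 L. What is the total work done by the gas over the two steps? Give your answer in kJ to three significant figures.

W_total ≈ -2.60 kJ

Step 1 (isobaric): W = PΔV = (1230 kPa)(22.2 − 12.3 L) = 12177 J.
After step 1: P = 1230 kPa, V = 22.2 L, T = 1063 K.
Step 2 (adiabatic): W = (P₁V₁ − P₂V₂)/(γ−1) = (27306 − 33219)/0.4 = -14782 J.
W_total = 12177 − 14782 = -2605 J.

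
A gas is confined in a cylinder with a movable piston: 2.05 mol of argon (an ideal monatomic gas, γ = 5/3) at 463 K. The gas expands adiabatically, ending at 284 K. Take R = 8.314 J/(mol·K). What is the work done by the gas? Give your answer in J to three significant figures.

W ≈ 4580 J

Adiabatic ⇒ Q = 0, so W_by = −ΔU = nCᵥ(T₁ − T₂).
Cᵥ = 3R/2 = 12.47 J/(mol·K).
W = (2.05)(12.47)(463 − 284) = 4576 J.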